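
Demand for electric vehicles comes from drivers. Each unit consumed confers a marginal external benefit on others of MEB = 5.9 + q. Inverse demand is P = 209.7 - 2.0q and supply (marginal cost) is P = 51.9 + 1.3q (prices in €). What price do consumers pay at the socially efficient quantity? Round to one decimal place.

Social marginal benefit = demand + MEB = 215.6 - q.
Set SMB = MC: 215.6 - q = 51.9 + 1.3q → q* = 71.1739.
Consumer price on the demand curve at q*: 209.7 − 2.0×71.1739 = 67.3522.

P = €67.4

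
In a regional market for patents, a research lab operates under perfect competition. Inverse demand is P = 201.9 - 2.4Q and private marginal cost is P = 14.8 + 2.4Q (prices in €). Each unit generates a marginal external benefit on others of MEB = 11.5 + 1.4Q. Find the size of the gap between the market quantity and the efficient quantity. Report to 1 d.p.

Market equilibrium (private): 14.8 + 2.4Q = 201.9 - 2.4Q → Q_m = 38.9792.
Social marginal cost = private MC − MEB = 3.3 + Q.
Set SMC = demand: 3.3 + Q = 201.9 - 2.4Q → Q* = 58.4118.
Gap = |38.9792 − 58.4118| = 19.4326.

19.4 units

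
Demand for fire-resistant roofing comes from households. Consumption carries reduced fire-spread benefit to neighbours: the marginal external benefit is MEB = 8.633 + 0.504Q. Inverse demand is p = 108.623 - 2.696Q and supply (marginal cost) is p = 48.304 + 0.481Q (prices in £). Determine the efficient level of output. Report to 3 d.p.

Q* = 25.796

Social marginal benefit = demand + MEB = 117.256 - 2.192Q.
Set SMB = MC: 117.256 - 2.192Q = 48.304 + 0.481Q → Q* = 25.7957.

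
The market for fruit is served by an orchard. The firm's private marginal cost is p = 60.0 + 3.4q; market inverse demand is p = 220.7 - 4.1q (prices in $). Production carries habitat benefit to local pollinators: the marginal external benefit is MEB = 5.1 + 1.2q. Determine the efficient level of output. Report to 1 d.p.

q* = 26.3

Social marginal cost = private MC − MEB = 54.9 + 2.2q.
Set SMC = demand: 54.9 + 2.2q = 220.7 - 4.1q → q* = 26.3175.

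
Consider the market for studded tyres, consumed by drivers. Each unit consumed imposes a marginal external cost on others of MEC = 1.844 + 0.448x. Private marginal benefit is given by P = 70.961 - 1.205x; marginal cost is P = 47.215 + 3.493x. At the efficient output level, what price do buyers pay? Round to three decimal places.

Social marginal benefit = demand − MEC = 69.117 - 1.653x.
Set SMB = MC: 69.117 - 1.653x = 47.215 + 3.493x → x* = 4.2561.
Consumer price on the demand curve at x*: 70.961 − 1.205×4.2561 = 65.8324.

P = 65.832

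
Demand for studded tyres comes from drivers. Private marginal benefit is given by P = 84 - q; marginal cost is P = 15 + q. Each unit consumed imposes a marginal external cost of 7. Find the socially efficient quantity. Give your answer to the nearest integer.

Social marginal benefit = demand − MEC = 77 - q.
Set SMB = MC: 77 - q = 15 + q → q* = 31.0000.

q* = 31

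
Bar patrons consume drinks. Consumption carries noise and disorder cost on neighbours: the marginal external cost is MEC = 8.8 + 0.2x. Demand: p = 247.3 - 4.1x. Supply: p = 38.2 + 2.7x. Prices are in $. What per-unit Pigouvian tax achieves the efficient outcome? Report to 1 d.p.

Social marginal benefit = demand − MEC = 238.5 - 4.3x.
Set SMB = MC: 238.5 - 4.3x = 38.2 + 2.7x → x* = 28.6143.
The Pigouvian tax equals MEC at x*: 8.8 + 0.2×28.6143 = 14.5229.

tax = $14.5 per unit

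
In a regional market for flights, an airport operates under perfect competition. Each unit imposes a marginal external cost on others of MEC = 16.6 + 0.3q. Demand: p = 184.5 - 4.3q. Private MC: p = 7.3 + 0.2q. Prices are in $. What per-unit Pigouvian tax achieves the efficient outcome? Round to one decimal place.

Social marginal cost = private MC + MEC = 23.9 + 0.5q.
Set SMC = demand: 23.9 + 0.5q = 184.5 - 4.3q → q* = 33.4583.
The Pigouvian tax equals MEC at q*: 16.6 + 0.3×33.4583 = 26.6375.

tax = $26.6 per unit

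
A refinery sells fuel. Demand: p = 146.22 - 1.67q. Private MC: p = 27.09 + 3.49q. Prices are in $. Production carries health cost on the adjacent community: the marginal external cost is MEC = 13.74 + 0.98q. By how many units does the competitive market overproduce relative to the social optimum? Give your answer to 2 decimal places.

Market equilibrium (private): 27.09 + 3.49q = 146.22 - 1.67q → q_m = 23.0872.
Social marginal cost = private MC + MEC = 40.83 + 4.47q.
Set SMC = demand: 40.83 + 4.47q = 146.22 - 1.67q → q* = 17.1645.
Gap = |23.0872 − 17.1645| = 5.9227.

5.92 units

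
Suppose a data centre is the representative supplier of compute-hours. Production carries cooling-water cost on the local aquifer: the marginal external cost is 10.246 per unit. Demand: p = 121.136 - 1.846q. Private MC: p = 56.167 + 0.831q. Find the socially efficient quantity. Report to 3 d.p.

Social marginal cost = private MC + MEC = 66.413 + 0.831q.
Set SMC = demand: 66.413 + 0.831q = 121.136 - 1.846q → q* = 20.4419.

q* = 20.442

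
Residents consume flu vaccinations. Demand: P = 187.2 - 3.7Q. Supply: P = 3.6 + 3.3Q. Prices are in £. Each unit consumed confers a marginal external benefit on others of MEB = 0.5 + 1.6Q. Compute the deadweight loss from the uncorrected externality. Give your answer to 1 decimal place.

DWL = £167.0

Market equilibrium (private): 3.6 + 3.3Q = 187.2 - 3.7Q → Q_m = 26.2286.
Social marginal benefit = demand + MEB = 187.7 - 2.1Q.
Set SMB = MC: 187.7 - 2.1Q = 3.6 + 3.3Q → Q* = 34.0926.
The welfare-loss triangle has base |Q_m − Q*| and height MEB(Q_m) (the vertical gap between SMB and MC is zero at Q* and MEB at Q_m).
DWL = ½ × 7.8640 × 42.4657 = 166.9751.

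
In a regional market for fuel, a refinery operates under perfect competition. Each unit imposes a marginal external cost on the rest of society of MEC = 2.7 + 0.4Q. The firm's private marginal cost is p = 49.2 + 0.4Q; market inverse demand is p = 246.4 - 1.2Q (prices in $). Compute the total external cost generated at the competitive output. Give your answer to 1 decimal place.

Market equilibrium (private): 49.2 + 0.4Q = 246.4 - 1.2Q → Q_m = 123.2500.
Total external cost = ∫₀^{Q_m} (2.7 + 0.4Q) dQ = 2.7×123.2500 + ½×0.4×123.2500² = 3370.8875.

$3370.9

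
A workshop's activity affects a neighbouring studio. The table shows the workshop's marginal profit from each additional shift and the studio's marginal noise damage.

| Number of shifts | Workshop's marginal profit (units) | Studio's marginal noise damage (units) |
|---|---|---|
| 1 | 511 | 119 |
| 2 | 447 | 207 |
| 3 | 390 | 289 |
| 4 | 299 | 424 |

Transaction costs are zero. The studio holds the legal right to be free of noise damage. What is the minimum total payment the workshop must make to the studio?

615

Efficient level: marginal profit ≥ marginal noise damage through level 3, so k* = 3.
With the studio holding the right, the workshop must at least compensate total damage at k*: 119 + 207 + 289 = 615.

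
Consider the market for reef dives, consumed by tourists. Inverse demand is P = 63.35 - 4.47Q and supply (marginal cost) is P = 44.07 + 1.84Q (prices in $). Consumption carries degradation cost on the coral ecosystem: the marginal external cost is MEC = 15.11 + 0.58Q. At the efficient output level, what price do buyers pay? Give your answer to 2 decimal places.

P = $60.64

Social marginal benefit = demand − MEC = 48.24 - 5.05Q.
Set SMB = MC: 48.24 - 5.05Q = 44.07 + 1.84Q → Q* = 0.6052.
Consumer price on the demand curve at Q*: 63.35 − 4.47×0.6052 = 60.6448.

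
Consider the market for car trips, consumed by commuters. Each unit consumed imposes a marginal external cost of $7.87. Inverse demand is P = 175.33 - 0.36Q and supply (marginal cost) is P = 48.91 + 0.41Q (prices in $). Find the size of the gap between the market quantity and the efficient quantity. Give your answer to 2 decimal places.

10.22 units

Market equilibrium (private): 48.91 + 0.41Q = 175.33 - 0.36Q → Q_m = 164.1818.
Social marginal benefit = demand − MEC = 167.46 - 0.36Q.
Set SMB = MC: 167.46 - 0.36Q = 48.91 + 0.41Q → Q* = 153.9610.
Gap = |164.1818 − 153.9610| = 10.2208.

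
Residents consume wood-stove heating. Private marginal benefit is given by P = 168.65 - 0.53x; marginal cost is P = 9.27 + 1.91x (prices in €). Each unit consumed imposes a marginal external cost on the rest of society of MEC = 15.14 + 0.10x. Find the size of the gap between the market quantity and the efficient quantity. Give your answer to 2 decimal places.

Market equilibrium (private): 9.27 + 1.91x = 168.65 - 0.53x → x_m = 65.3197.
Social marginal benefit = demand − MEC = 153.51 - 0.63x.
Set SMB = MC: 153.51 - 0.63x = 9.27 + 1.91x → x* = 56.7874.
Gap = |65.3197 − 56.7874| = 8.5323.

8.53 units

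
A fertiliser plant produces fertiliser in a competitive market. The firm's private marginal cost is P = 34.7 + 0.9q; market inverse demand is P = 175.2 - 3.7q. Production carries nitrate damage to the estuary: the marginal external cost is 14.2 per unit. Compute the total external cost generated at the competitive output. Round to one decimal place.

433.7

Market equilibrium (private): 34.7 + 0.9q = 175.2 - 3.7q → q_m = 30.5435.
Total external cost = MEC × q_m = 14.2 × 30.5435 = 433.7177.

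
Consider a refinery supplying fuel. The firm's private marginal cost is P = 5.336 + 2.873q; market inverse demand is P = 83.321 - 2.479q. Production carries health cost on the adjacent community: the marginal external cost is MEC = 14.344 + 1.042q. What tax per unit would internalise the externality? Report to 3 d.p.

Social marginal cost = private MC + MEC = 19.680 + 3.915q.
Set SMC = demand: 19.680 + 3.915q = 83.321 - 2.479q → q* = 9.9532.
The Pigouvian tax equals MEC at q*: 14.344 + 1.042×9.9532 = 24.7152.

tax = 24.715 per unit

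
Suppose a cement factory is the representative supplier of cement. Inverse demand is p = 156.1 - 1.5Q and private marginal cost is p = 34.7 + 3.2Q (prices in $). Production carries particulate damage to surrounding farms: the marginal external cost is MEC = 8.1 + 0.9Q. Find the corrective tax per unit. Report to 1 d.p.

tax = $26.3 per unit

Social marginal cost = private MC + MEC = 42.8 + 4.1Q.
Set SMC = demand: 42.8 + 4.1Q = 156.1 - 1.5Q → Q* = 20.2321.
The Pigouvian tax equals MEC at Q*: 8.1 + 0.9×20.2321 = 26.3089.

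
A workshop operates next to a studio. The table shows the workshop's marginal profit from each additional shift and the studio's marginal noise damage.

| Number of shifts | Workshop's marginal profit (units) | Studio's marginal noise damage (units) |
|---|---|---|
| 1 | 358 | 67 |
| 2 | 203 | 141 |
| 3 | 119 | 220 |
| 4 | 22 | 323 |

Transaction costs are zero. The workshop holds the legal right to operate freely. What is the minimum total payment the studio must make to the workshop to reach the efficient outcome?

141

Left alone the workshop would choose level 4 (marginal profit stays positive).
Efficient level: k* = 2 (marginal profit ≥ marginal noise damage through 2).
The studio must at least cover the workshop's forgone profit from cutting 4→2: 119 + 22 = 141.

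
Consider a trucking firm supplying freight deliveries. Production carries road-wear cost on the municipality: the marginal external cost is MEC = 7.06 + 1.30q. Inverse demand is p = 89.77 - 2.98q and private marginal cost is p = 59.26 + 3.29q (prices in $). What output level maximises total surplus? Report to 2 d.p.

Social marginal cost = private MC + MEC = 66.32 + 4.59q.
Set SMC = demand: 66.32 + 4.59q = 89.77 - 2.98q → q* = 3.0978.

q* = 3.10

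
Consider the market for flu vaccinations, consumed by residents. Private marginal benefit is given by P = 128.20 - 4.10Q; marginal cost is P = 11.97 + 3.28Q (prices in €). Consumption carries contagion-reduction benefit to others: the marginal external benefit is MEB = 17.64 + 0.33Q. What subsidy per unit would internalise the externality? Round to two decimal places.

Social marginal benefit = demand + MEB = 145.84 - 3.77Q.
Set SMB = MC: 145.84 - 3.77Q = 11.97 + 3.28Q → Q* = 18.9887.
The Pigouvian subsidy equals MEB at Q*: 17.64 + 0.33×18.9887 = 23.9063.

subsidy = €23.91 per unit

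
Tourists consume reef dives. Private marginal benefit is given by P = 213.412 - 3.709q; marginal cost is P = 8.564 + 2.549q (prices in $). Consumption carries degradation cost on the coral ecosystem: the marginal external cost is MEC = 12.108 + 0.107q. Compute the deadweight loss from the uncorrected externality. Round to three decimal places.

Market equilibrium (private): 8.564 + 2.549q = 213.412 - 3.709q → q_m = 32.7338.
Social marginal benefit = demand − MEC = 201.304 - 3.816q.
Set SMB = MC: 201.304 - 3.816q = 8.564 + 2.549q → q* = 30.2812.
The loss is the area between SMB and MC from q* to q_m; with linear curves that's a triangle of height MEC(q_m).
DWL = ½ × 2.4526 × 15.6105 = 19.1432.

DWL = $19.143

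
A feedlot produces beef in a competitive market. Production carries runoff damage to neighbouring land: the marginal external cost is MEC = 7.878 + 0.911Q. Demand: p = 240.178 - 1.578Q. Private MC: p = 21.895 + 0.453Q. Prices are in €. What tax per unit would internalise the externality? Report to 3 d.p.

tax = €73.031 per unit

Social marginal cost = private MC + MEC = 29.773 + 1.364Q.
Set SMC = demand: 29.773 + 1.364Q = 240.178 - 1.578Q → Q* = 71.5177.
The Pigouvian tax equals MEC at Q*: 7.878 + 0.911×71.5177 = 73.0306.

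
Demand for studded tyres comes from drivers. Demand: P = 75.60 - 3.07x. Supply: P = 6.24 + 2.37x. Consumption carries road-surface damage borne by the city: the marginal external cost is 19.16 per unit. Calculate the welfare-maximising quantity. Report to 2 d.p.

Social marginal benefit = demand − MEC = 56.44 - 3.07x.
Set SMB = MC: 56.44 - 3.07x = 6.24 + 2.37x → x* = 9.2279.

x* = 9.23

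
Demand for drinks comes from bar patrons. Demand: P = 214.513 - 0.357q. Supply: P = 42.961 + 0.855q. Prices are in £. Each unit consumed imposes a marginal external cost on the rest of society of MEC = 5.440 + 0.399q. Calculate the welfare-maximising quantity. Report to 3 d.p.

q* = 103.111

Social marginal benefit = demand − MEC = 209.073 - 0.756q.
Set SMB = MC: 209.073 - 0.756q = 42.961 + 0.855q → q* = 103.1111.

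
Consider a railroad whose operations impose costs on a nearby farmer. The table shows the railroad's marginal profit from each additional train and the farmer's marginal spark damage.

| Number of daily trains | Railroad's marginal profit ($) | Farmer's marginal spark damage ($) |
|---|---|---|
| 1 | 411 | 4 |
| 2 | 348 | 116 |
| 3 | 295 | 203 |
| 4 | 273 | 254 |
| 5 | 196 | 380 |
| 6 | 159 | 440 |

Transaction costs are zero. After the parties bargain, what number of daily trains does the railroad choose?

Bargaining reaches the level where marginal profit last exceeds marginal spark damage.
That holds through level 4 (273 ≥ 254) but not at 5 (196 < 380).

4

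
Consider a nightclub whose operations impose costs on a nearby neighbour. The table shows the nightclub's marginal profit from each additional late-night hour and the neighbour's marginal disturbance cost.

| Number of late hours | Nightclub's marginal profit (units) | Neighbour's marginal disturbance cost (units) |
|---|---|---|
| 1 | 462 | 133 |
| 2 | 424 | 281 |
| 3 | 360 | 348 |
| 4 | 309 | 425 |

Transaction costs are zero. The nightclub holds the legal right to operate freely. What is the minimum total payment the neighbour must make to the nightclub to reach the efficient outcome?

Left alone the nightclub would choose level 4 (marginal profit stays positive).
Efficient level: k* = 3 (marginal profit ≥ marginal disturbance cost through 3).
The neighbour must at least cover the nightclub's forgone profit from cutting 4→3: 309 = 309.

309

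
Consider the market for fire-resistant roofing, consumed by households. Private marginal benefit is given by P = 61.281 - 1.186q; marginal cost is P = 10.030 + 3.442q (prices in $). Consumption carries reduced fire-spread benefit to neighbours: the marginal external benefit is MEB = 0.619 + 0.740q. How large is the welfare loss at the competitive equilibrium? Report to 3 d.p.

Market equilibrium (private): 10.030 + 3.442q = 61.281 - 1.186q → q_m = 11.0741.
Social marginal benefit = demand + MEB = 61.900 - 0.446q.
Set SMB = MC: 61.900 - 0.446q = 10.030 + 3.442q → q* = 13.3410.
The welfare-loss triangle has base |q_m − q*| and height MEB(q_m) (the vertical gap between SMB and MC is zero at q* and MEB at q_m).
DWL = ½ × 2.2669 × 8.8138 = 9.9900.

DWL = $9.990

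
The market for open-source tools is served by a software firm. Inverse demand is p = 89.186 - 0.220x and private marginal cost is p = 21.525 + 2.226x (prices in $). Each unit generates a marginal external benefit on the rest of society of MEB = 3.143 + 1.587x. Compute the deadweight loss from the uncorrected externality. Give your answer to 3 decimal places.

DWL = $1288.120

Market equilibrium (private): 21.525 + 2.226x = 89.186 - 0.220x → x_m = 27.6619.
Social marginal cost = private MC − MEB = 18.382 + 0.639x.
Set SMC = demand: 18.382 + 0.639x = 89.186 - 0.220x → x* = 82.4261.
Between x* and x_m the wedge demand − SMC runs linearly from 0 to MEB(x_m), so the loss is a triangle.
DWL = ½ × 54.7642 × 47.0424 = 1288.1197.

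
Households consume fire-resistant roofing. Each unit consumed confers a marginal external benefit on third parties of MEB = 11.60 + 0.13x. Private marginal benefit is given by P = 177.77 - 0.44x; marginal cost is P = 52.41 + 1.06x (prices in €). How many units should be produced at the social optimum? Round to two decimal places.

Social marginal benefit = demand + MEB = 189.37 - 0.31x.
Set SMB = MC: 189.37 - 0.31x = 52.41 + 1.06x → x* = 99.9708.

x* = 99.97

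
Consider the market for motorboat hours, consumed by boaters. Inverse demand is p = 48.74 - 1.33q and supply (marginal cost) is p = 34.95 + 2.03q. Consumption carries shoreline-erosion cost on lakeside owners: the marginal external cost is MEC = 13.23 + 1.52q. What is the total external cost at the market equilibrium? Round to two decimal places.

Market equilibrium (private): 34.95 + 2.03q = 48.74 - 1.33q → q_m = 4.1042.
Total external cost = ∫₀^{q_m} (13.23 + 1.52q) dq = 13.23×4.1042 + ½×1.52×4.1042² = 67.1004.

67.10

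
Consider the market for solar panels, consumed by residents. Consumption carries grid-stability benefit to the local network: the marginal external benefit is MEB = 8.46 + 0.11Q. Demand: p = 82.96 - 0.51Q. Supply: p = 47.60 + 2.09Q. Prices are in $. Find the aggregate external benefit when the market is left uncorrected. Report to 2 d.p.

Market equilibrium (private): 47.60 + 2.09Q = 82.96 - 0.51Q → Q_m = 13.6000.
Total external benefit = ∫₀^{Q_m} (8.46 + 0.11Q) dQ = 8.46×13.6000 + ½×0.11×13.6000² = 125.2288.

$125.23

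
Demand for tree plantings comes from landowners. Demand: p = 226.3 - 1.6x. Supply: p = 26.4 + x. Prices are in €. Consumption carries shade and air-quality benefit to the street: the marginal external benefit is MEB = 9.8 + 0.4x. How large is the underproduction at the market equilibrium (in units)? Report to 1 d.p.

18.4 units

Market equilibrium (private): 26.4 + x = 226.3 - 1.6x → x_m = 76.8846.
Social marginal benefit = demand + MEB = 236.1 - 1.2x.
Set SMB = MC: 236.1 - 1.2x = 26.4 + x → x* = 95.3182.
Gap = |76.8846 − 95.3182| = 18.4336.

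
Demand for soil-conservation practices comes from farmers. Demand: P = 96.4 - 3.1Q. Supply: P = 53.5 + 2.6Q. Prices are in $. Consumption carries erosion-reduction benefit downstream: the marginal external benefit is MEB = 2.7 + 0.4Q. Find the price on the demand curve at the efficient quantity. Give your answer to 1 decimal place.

Social marginal benefit = demand + MEB = 99.1 - 2.7Q.
Set SMB = MC: 99.1 - 2.7Q = 53.5 + 2.6Q → Q* = 8.6038.
Consumer price on the demand curve at Q*: 96.4 − 3.1×8.6038 = 69.7282.

P = $69.7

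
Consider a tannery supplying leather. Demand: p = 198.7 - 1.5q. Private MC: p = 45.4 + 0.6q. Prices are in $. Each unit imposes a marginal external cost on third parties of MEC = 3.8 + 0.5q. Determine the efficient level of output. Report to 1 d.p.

q* = 57.5

Social marginal cost = private MC + MEC = 49.2 + 1.1q.
Set SMC = demand: 49.2 + 1.1q = 198.7 - 1.5q → q* = 57.5000.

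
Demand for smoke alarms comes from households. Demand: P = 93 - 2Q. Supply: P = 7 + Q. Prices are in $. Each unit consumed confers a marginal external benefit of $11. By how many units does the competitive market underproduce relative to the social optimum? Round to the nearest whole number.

Market equilibrium (private): 7 + Q = 93 - 2Q → Q_m = 28.6667.
Social marginal benefit = demand + MEB = 104 - 2Q.
Set SMB = MC: 104 - 2Q = 7 + Q → Q* = 32.3333.
Gap = |28.6667 − 32.3333| = 3.6666.

4 units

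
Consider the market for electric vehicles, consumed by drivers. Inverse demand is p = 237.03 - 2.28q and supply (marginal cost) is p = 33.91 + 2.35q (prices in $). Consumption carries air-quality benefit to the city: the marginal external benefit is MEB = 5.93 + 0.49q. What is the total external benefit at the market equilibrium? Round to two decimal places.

$731.68

Market equilibrium (private): 33.91 + 2.35q = 237.03 - 2.28q → q_m = 43.8704.
Total external benefit = ∫₀^{q_m} (5.93 + 0.49q) dq = 5.93×43.8704 + ½×0.49×43.8704² = 731.6814.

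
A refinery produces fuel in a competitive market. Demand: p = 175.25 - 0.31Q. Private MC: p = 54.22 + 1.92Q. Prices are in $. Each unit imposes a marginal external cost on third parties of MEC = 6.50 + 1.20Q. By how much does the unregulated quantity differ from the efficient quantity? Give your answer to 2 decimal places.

Market equilibrium (private): 54.22 + 1.92Q = 175.25 - 0.31Q → Q_m = 54.2735.
Social marginal cost = private MC + MEC = 60.72 + 3.12Q.
Set SMC = demand: 60.72 + 3.12Q = 175.25 - 0.31Q → Q* = 33.3907.
Gap = |54.2735 − 33.3907| = 20.8828.

20.88 units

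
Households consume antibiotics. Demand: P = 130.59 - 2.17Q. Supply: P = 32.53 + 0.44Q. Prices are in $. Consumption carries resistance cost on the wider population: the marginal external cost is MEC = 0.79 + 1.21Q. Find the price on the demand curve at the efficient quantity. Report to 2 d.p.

Social marginal benefit = demand − MEC = 129.80 - 3.38Q.
Set SMB = MC: 129.80 - 3.38Q = 32.53 + 0.44Q → Q* = 25.4634.
Consumer price on the demand curve at Q*: 130.59 − 2.17×25.4634 = 75.3344.

P = $75.33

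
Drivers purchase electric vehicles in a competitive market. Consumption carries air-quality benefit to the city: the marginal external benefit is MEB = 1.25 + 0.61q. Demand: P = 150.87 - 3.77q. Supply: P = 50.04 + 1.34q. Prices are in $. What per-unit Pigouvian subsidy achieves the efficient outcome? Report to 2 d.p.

subsidy = $15.09 per unit

Social marginal benefit = demand + MEB = 152.12 - 3.16q.
Set SMB = MC: 152.12 - 3.16q = 50.04 + 1.34q → q* = 22.6844.
The Pigouvian subsidy equals MEB at q*: 1.25 + 0.61×22.6844 = 15.0875.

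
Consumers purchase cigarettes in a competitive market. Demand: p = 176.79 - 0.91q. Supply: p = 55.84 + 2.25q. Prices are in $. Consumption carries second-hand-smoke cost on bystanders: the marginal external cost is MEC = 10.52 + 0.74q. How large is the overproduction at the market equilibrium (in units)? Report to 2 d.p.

Market equilibrium (private): 55.84 + 2.25q = 176.79 - 0.91q → q_m = 38.2753.
Social marginal benefit = demand − MEC = 166.27 - 1.65q.
Set SMB = MC: 166.27 - 1.65q = 55.84 + 2.25q → q* = 28.3154.
Gap = |38.2753 − 28.3154| = 9.9599.

9.96 units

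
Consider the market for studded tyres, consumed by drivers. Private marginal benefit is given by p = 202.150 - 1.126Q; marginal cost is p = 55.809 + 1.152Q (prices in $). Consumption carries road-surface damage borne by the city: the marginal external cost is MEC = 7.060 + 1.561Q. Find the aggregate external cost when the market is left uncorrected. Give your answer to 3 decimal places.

$3674.592

Market equilibrium (private): 55.809 + 1.152Q = 202.150 - 1.126Q → Q_m = 64.2410.
Total external cost = ∫₀^{Q_m} (7.060 + 1.561Q) dQ = 7.060×64.2410 + ½×1.561×64.2410² = 3674.5917.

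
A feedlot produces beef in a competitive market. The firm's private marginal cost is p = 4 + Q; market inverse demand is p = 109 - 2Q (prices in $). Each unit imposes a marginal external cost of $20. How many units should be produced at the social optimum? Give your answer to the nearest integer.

Q* = 28

Social marginal cost = private MC + MEC = 24 + Q.
Set SMC = demand: 24 + Q = 109 - 2Q → Q* = 28.3333.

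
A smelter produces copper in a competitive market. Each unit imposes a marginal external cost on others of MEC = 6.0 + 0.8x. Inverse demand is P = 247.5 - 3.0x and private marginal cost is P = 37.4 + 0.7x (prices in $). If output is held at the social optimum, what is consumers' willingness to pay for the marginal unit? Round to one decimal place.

Social marginal cost = private MC + MEC = 43.4 + 1.5x.
Set SMC = demand: 43.4 + 1.5x = 247.5 - 3.0x → x* = 45.3556.
Consumer price on the demand curve at x*: 247.5 − 3.0×45.3556 = 111.4332.

P = $111.4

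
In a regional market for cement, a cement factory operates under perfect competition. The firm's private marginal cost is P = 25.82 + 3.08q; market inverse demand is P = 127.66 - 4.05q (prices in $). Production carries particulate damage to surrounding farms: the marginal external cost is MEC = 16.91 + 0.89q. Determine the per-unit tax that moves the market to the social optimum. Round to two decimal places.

tax = $26.33 per unit

Social marginal cost = private MC + MEC = 42.73 + 3.97q.
Set SMC = demand: 42.73 + 3.97q = 127.66 - 4.05q → q* = 10.5898.
The Pigouvian tax equals MEC at q*: 16.91 + 0.89×10.5898 = 26.3349.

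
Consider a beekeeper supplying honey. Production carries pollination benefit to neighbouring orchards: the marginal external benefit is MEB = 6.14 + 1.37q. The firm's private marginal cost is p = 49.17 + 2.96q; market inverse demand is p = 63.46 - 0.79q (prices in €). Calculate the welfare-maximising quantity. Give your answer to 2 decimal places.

Social marginal cost = private MC − MEB = 43.03 + 1.59q.
Set SMC = demand: 43.03 + 1.59q = 63.46 - 0.79q → q* = 8.5840.

q* = 8.58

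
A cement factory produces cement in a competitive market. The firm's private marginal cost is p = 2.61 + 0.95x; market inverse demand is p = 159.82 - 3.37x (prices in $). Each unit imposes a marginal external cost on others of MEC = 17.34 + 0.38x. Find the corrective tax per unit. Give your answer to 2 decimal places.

Social marginal cost = private MC + MEC = 19.95 + 1.33x.
Set SMC = demand: 19.95 + 1.33x = 159.82 - 3.37x → x* = 29.7596.
The Pigouvian tax equals MEC at x*: 17.34 + 0.38×29.7596 = 28.6486.

tax = $28.65 per unit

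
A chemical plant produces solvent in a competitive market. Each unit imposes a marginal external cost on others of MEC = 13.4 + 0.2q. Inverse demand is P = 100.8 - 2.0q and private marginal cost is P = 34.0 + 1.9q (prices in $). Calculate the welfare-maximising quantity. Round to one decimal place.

Social marginal cost = private MC + MEC = 47.4 + 2.1q.
Set SMC = demand: 47.4 + 2.1q = 100.8 - 2.0q → q* = 13.0244.

q* = 13.0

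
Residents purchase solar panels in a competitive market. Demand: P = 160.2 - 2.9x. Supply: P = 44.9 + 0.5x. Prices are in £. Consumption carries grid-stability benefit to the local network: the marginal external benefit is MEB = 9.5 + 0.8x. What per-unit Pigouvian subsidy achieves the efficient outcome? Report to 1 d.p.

Social marginal benefit = demand + MEB = 169.7 - 2.1x.
Set SMB = MC: 169.7 - 2.1x = 44.9 + 0.5x → x* = 48.0000.
The Pigouvian subsidy equals MEB at x*: 9.5 + 0.8×48.0000 = 47.9000.

subsidy = £47.9 per unit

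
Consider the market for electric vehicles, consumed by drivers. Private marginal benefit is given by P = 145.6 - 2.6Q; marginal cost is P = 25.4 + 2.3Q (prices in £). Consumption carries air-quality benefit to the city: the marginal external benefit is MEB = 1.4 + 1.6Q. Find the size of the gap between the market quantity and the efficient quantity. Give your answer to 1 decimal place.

12.3 units

Market equilibrium (private): 25.4 + 2.3Q = 145.6 - 2.6Q → Q_m = 24.5306.
Social marginal benefit = demand + MEB = 147.0 - Q.
Set SMB = MC: 147.0 - Q = 25.4 + 2.3Q → Q* = 36.8485.
Gap = |24.5306 − 36.8485| = 12.3179.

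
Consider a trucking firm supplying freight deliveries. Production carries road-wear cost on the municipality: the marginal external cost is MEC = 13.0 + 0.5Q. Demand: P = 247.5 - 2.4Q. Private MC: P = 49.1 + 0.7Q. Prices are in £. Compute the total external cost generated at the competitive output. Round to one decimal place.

Market equilibrium (private): 49.1 + 0.7Q = 247.5 - 2.4Q → Q_m = 64.0000.
Total external cost = ∫₀^{Q_m} (13.0 + 0.5Q) dQ = 13.0×64.0000 + ½×0.5×64.0000² = 1856.0000.

£1856.0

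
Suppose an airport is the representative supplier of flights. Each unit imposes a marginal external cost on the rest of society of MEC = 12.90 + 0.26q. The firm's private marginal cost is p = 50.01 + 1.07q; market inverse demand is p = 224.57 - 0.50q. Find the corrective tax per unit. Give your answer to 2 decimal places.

Social marginal cost = private MC + MEC = 62.91 + 1.33q.
Set SMC = demand: 62.91 + 1.33q = 224.57 - 0.50q → q* = 88.3388.
The Pigouvian tax equals MEC at q*: 12.90 + 0.26×88.3388 = 35.8681.

tax = 35.87 per unit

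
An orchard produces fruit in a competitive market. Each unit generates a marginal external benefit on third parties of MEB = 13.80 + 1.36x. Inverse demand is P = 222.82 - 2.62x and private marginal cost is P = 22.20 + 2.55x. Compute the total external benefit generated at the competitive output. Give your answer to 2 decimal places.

Market equilibrium (private): 22.20 + 2.55x = 222.82 - 2.62x → x_m = 38.8046.
Total external benefit = ∫₀^{x_m} (13.80 + 1.36x) dx = 13.80×38.8046 + ½×1.36×38.8046² = 1559.4454.

1559.45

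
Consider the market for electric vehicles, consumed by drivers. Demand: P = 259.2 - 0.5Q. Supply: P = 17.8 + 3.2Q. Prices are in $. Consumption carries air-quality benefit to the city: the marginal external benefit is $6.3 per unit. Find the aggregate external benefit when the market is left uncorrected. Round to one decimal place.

Market equilibrium (private): 17.8 + 3.2Q = 259.2 - 0.5Q → Q_m = 65.2432.
Total external benefit = MEB × Q_m = 6.3 × 65.2432 = 411.0322.

$411.0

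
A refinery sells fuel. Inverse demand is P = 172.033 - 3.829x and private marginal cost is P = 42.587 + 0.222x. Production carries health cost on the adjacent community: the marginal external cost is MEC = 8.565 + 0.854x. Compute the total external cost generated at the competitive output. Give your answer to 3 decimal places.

Market equilibrium (private): 42.587 + 0.222x = 172.033 - 3.829x → x_m = 31.9541.
Total external cost = ∫₀^{x_m} (8.565 + 0.854x) dx = 8.565×31.9541 + ½×0.854×31.9541² = 709.6814.

709.681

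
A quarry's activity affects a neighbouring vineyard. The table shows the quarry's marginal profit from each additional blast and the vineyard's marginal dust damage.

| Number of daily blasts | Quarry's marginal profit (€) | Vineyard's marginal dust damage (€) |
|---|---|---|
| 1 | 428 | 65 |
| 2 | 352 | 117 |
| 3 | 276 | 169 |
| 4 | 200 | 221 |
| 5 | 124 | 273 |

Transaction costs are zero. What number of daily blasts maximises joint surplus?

Bargaining reaches the level where marginal profit last exceeds marginal dust damage.
That holds through level 3 (276 ≥ 169) but not at 4 (200 < 221).

3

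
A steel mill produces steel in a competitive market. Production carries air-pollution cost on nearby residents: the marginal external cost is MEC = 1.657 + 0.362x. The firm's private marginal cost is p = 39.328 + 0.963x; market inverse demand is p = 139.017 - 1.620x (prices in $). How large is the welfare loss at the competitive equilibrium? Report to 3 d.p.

Market equilibrium (private): 39.328 + 0.963x = 139.017 - 1.620x → x_m = 38.5943.
Social marginal cost = private MC + MEC = 40.985 + 1.325x.
Set SMC = demand: 40.985 + 1.325x = 139.017 - 1.620x → x* = 33.2876.
The loss is the area between SMC and demand from x* to x_m; with linear curves that's a triangle of height MEC(x_m).
DWL = ½ × 5.3067 × 15.6281 = 41.4668.

DWL = $41.467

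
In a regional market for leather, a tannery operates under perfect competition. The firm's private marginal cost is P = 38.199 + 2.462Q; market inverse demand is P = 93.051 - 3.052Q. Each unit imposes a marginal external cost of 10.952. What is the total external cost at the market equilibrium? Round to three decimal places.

Market equilibrium (private): 38.199 + 2.462Q = 93.051 - 3.052Q → Q_m = 9.9478.
Total external cost = MEC × Q_m = 10.952 × 9.9478 = 108.9483.

108.948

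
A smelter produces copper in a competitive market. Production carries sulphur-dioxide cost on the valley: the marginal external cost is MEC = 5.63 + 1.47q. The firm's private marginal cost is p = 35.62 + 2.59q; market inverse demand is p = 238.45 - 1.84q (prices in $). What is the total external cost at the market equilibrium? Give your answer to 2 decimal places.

$1798.57

Market equilibrium (private): 35.62 + 2.59q = 238.45 - 1.84q → q_m = 45.7856.
Total external cost = ∫₀^{q_m} (5.63 + 1.47q) dq = 5.63×45.7856 + ½×1.47×45.7856² = 1798.5690.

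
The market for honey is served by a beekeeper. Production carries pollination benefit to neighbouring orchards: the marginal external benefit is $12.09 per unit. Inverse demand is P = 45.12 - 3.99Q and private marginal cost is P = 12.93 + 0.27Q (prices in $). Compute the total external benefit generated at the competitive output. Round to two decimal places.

Market equilibrium (private): 12.93 + 0.27Q = 45.12 - 3.99Q → Q_m = 7.5563.
Total external benefit = MEB × Q_m = 12.09 × 7.5563 = 91.3557.

$91.36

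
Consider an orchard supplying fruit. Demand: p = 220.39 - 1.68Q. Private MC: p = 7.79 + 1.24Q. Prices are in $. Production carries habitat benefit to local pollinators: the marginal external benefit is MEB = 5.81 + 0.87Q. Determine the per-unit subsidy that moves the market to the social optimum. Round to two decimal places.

subsidy = $98.50 per unit

Social marginal cost = private MC − MEB = 1.98 + 0.37Q.
Set SMC = demand: 1.98 + 0.37Q = 220.39 - 1.68Q → Q* = 106.5415.
The Pigouvian subsidy equals MEB at Q*: 5.81 + 0.87×106.5415 = 98.5011.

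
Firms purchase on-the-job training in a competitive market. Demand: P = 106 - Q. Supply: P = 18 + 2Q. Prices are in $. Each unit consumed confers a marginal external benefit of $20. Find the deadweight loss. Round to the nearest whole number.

Market equilibrium (private): 18 + 2Q = 106 - Q → Q_m = 29.3333.
Social marginal benefit = demand + MEB = 126 - Q.
Set SMB = MC: 126 - Q = 18 + 2Q → Q* = 36.0000.
The loss is the area between SMB and MC from Q* to Q_m; with linear curves that's a triangle of height MEB(Q_m).
DWL = ½ × 6.6667 × 20.0000 = 66.6670.

DWL = $67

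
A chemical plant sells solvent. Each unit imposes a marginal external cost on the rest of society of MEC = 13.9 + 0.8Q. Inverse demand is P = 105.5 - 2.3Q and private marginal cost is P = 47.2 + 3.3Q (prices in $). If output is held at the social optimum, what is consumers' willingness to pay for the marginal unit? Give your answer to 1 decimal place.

P = $89.5

Social marginal cost = private MC + MEC = 61.1 + 4.1Q.
Set SMC = demand: 61.1 + 4.1Q = 105.5 - 2.3Q → Q* = 6.9375.
Consumer price on the demand curve at Q*: 105.5 − 2.3×6.9375 = 89.5438.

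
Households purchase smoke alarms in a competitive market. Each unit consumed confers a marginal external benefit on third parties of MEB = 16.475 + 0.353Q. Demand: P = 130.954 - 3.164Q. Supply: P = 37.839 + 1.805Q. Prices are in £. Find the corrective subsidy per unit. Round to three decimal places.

Social marginal benefit = demand + MEB = 147.429 - 2.811Q.
Set SMB = MC: 147.429 - 2.811Q = 37.839 + 1.805Q → Q* = 23.7413.
The Pigouvian subsidy equals MEB at Q*: 16.475 + 0.353×23.7413 = 24.8557.

subsidy = £24.856 per unit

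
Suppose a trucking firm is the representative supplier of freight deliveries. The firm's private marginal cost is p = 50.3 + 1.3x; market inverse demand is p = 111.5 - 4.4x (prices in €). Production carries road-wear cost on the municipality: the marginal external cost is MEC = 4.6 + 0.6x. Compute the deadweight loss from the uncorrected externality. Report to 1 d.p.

Market equilibrium (private): 50.3 + 1.3x = 111.5 - 4.4x → x_m = 10.7368.
Social marginal cost = private MC + MEC = 54.9 + 1.9x.
Set SMC = demand: 54.9 + 1.9x = 111.5 - 4.4x → x* = 8.9841.
Height of the DWL triangle at x_m is SMC(x_m) − demand(x_m) = MEC(x_m) = 11.0421.
DWL = ½ × 1.7527 × 11.0421 = 9.6767.

DWL = €9.7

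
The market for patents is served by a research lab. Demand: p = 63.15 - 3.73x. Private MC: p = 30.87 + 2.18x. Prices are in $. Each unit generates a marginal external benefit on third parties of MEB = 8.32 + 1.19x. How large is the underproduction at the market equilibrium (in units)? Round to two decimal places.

Market equilibrium (private): 30.87 + 2.18x = 63.15 - 3.73x → x_m = 5.4619.
Social marginal cost = private MC − MEB = 22.55 + 0.99x.
Set SMC = demand: 22.55 + 0.99x = 63.15 - 3.73x → x* = 8.6017.
Gap = |5.4619 − 8.6017| = 3.1398.

3.14 units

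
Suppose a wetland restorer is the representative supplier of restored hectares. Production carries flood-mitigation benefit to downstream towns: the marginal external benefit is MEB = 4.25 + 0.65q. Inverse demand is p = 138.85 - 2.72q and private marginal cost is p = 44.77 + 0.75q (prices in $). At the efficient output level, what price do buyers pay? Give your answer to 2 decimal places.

Social marginal cost = private MC − MEB = 40.52 + 0.10q.
Set SMC = demand: 40.52 + 0.10q = 138.85 - 2.72q → q* = 34.8688.
Consumer price on the demand curve at q*: 138.85 − 2.72×34.8688 = 44.0069.

P = $44.01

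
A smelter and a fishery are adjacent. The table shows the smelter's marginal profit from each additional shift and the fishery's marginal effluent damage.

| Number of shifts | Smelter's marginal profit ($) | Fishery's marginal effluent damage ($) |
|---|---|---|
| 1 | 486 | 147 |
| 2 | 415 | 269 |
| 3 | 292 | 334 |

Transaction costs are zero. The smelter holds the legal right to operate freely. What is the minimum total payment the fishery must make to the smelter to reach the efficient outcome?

Left alone the smelter would choose level 3 (marginal profit stays positive).
Efficient level: k* = 2 (marginal profit ≥ marginal effluent damage through 2).
The fishery must at least cover the smelter's forgone profit from cutting 3→2: 292 = 292.

$292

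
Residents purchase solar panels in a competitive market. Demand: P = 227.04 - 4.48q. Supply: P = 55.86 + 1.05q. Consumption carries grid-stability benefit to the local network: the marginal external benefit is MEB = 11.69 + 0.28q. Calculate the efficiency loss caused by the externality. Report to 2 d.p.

DWL = 39.47

Market equilibrium (private): 55.86 + 1.05q = 227.04 - 4.48q → q_m = 30.9548.
Social marginal benefit = demand + MEB = 238.73 - 4.20q.
Set SMB = MC: 238.73 - 4.20q = 55.86 + 1.05q → q* = 34.8324.
Height of the DWL triangle at q_m is SMB(q_m) − MC(q_m) = MEB(q_m) = 20.3573.
DWL = ½ × 3.8776 × 20.3573 = 39.4687.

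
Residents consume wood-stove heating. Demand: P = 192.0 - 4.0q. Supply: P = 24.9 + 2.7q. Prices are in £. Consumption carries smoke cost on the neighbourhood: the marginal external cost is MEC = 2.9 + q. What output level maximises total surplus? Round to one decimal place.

q* = 21.3

Social marginal benefit = demand − MEC = 189.1 - 5.0q.
Set SMB = MC: 189.1 - 5.0q = 24.9 + 2.7q → q* = 21.3247.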